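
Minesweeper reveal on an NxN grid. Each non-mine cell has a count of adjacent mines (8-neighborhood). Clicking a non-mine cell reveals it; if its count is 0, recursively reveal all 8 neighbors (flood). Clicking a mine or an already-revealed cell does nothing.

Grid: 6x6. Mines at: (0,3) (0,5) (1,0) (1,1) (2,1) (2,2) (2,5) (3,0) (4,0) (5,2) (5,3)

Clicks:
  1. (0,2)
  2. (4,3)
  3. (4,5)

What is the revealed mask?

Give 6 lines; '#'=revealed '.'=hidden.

Answer: ..#...
......
......
....##
...###
....##

Derivation:
Click 1 (0,2) count=2: revealed 1 new [(0,2)] -> total=1
Click 2 (4,3) count=2: revealed 1 new [(4,3)] -> total=2
Click 3 (4,5) count=0: revealed 6 new [(3,4) (3,5) (4,4) (4,5) (5,4) (5,5)] -> total=8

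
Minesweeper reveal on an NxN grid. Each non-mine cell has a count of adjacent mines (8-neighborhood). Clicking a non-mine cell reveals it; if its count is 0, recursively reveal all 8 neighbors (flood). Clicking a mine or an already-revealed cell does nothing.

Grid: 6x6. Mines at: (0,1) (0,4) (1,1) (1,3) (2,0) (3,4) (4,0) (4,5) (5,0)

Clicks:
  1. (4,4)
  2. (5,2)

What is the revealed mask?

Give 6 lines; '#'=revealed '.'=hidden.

Answer: ......
......
.###..
.###..
.####.
.####.

Derivation:
Click 1 (4,4) count=2: revealed 1 new [(4,4)] -> total=1
Click 2 (5,2) count=0: revealed 13 new [(2,1) (2,2) (2,3) (3,1) (3,2) (3,3) (4,1) (4,2) (4,3) (5,1) (5,2) (5,3) (5,4)] -> total=14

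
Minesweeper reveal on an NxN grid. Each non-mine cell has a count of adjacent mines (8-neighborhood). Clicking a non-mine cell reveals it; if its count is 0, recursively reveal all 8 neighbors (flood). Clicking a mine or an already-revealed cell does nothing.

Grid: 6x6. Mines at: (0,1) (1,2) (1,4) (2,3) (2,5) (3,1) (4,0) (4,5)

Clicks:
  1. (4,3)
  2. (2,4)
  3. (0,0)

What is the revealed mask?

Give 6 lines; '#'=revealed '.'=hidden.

Answer: #.....
......
....#.
..###.
.####.
.####.

Derivation:
Click 1 (4,3) count=0: revealed 11 new [(3,2) (3,3) (3,4) (4,1) (4,2) (4,3) (4,4) (5,1) (5,2) (5,3) (5,4)] -> total=11
Click 2 (2,4) count=3: revealed 1 new [(2,4)] -> total=12
Click 3 (0,0) count=1: revealed 1 new [(0,0)] -> total=13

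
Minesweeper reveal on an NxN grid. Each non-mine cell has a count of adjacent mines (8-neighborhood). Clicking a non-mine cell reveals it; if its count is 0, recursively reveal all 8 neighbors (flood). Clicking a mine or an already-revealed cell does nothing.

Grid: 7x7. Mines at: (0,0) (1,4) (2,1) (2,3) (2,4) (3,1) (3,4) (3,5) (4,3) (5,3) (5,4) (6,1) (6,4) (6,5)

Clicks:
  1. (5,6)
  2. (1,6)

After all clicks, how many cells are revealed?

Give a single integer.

Click 1 (5,6) count=1: revealed 1 new [(5,6)] -> total=1
Click 2 (1,6) count=0: revealed 6 new [(0,5) (0,6) (1,5) (1,6) (2,5) (2,6)] -> total=7

Answer: 7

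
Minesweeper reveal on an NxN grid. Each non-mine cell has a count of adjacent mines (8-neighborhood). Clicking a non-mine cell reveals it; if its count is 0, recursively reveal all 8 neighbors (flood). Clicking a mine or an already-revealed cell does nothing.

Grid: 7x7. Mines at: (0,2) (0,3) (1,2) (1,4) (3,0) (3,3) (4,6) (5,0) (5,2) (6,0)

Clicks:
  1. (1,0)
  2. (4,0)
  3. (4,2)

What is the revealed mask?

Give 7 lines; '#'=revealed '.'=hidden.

Answer: ##.....
##.....
##.....
.......
#.#....
.......
.......

Derivation:
Click 1 (1,0) count=0: revealed 6 new [(0,0) (0,1) (1,0) (1,1) (2,0) (2,1)] -> total=6
Click 2 (4,0) count=2: revealed 1 new [(4,0)] -> total=7
Click 3 (4,2) count=2: revealed 1 new [(4,2)] -> total=8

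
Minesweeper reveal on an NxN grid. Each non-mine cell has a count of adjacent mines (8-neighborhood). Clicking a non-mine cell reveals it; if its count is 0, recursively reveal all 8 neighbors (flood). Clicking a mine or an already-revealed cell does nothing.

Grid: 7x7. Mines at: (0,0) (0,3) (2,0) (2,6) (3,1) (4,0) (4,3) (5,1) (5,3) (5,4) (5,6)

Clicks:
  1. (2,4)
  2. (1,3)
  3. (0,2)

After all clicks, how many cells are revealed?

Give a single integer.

Answer: 13

Derivation:
Click 1 (2,4) count=0: revealed 12 new [(1,2) (1,3) (1,4) (1,5) (2,2) (2,3) (2,4) (2,5) (3,2) (3,3) (3,4) (3,5)] -> total=12
Click 2 (1,3) count=1: revealed 0 new [(none)] -> total=12
Click 3 (0,2) count=1: revealed 1 new [(0,2)] -> total=13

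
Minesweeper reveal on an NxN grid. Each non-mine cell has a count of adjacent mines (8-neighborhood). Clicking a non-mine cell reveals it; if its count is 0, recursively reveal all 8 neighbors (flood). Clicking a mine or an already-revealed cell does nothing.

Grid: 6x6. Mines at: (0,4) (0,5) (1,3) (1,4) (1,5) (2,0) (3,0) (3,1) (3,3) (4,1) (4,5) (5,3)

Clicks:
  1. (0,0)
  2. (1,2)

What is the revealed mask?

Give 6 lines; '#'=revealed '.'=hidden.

Click 1 (0,0) count=0: revealed 6 new [(0,0) (0,1) (0,2) (1,0) (1,1) (1,2)] -> total=6
Click 2 (1,2) count=1: revealed 0 new [(none)] -> total=6

Answer: ###...
###...
......
......
......
......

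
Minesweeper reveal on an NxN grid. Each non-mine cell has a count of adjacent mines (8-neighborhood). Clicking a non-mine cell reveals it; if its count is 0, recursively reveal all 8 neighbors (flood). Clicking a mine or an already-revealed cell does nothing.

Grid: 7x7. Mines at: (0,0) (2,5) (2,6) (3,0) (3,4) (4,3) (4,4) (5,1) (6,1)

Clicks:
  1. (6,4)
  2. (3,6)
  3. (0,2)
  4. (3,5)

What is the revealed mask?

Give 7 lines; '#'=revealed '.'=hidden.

Click 1 (6,4) count=0: revealed 14 new [(3,5) (3,6) (4,5) (4,6) (5,2) (5,3) (5,4) (5,5) (5,6) (6,2) (6,3) (6,4) (6,5) (6,6)] -> total=14
Click 2 (3,6) count=2: revealed 0 new [(none)] -> total=14
Click 3 (0,2) count=0: revealed 19 new [(0,1) (0,2) (0,3) (0,4) (0,5) (0,6) (1,1) (1,2) (1,3) (1,4) (1,5) (1,6) (2,1) (2,2) (2,3) (2,4) (3,1) (3,2) (3,3)] -> total=33
Click 4 (3,5) count=4: revealed 0 new [(none)] -> total=33

Answer: .######
.######
.####..
.###.##
.....##
..#####
..#####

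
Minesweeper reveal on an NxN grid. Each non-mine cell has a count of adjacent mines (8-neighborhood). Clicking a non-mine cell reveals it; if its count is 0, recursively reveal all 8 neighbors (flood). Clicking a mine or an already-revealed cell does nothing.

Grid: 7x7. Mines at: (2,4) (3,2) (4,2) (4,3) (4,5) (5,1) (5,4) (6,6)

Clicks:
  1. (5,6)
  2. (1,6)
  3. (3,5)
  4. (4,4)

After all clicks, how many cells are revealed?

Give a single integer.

Click 1 (5,6) count=2: revealed 1 new [(5,6)] -> total=1
Click 2 (1,6) count=0: revealed 26 new [(0,0) (0,1) (0,2) (0,3) (0,4) (0,5) (0,6) (1,0) (1,1) (1,2) (1,3) (1,4) (1,5) (1,6) (2,0) (2,1) (2,2) (2,3) (2,5) (2,6) (3,0) (3,1) (3,5) (3,6) (4,0) (4,1)] -> total=27
Click 3 (3,5) count=2: revealed 0 new [(none)] -> total=27
Click 4 (4,4) count=3: revealed 1 new [(4,4)] -> total=28

Answer: 28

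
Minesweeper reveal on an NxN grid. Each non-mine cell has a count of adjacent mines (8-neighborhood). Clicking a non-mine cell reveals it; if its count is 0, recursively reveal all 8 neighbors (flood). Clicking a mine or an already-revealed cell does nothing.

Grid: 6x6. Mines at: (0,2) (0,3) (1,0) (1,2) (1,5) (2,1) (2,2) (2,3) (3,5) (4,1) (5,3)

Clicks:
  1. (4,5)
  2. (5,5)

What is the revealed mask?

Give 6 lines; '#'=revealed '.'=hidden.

Click 1 (4,5) count=1: revealed 1 new [(4,5)] -> total=1
Click 2 (5,5) count=0: revealed 3 new [(4,4) (5,4) (5,5)] -> total=4

Answer: ......
......
......
......
....##
....##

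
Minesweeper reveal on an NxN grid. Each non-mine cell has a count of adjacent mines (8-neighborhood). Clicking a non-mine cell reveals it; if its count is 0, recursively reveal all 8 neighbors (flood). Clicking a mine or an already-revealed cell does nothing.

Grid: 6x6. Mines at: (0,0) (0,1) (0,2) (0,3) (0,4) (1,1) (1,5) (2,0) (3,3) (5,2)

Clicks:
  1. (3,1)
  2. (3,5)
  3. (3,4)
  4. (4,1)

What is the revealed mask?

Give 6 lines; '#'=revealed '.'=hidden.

Click 1 (3,1) count=1: revealed 1 new [(3,1)] -> total=1
Click 2 (3,5) count=0: revealed 10 new [(2,4) (2,5) (3,4) (3,5) (4,3) (4,4) (4,5) (5,3) (5,4) (5,5)] -> total=11
Click 3 (3,4) count=1: revealed 0 new [(none)] -> total=11
Click 4 (4,1) count=1: revealed 1 new [(4,1)] -> total=12

Answer: ......
......
....##
.#..##
.#.###
...###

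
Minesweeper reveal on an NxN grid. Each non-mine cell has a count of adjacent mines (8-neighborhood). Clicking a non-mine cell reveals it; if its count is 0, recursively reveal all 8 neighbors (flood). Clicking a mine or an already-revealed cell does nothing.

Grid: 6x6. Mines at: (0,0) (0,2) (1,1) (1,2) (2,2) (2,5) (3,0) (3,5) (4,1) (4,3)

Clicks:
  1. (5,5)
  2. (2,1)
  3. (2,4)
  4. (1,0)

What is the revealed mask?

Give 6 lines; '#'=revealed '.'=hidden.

Answer: ......
#.....
.#..#.
......
....##
....##

Derivation:
Click 1 (5,5) count=0: revealed 4 new [(4,4) (4,5) (5,4) (5,5)] -> total=4
Click 2 (2,1) count=4: revealed 1 new [(2,1)] -> total=5
Click 3 (2,4) count=2: revealed 1 new [(2,4)] -> total=6
Click 4 (1,0) count=2: revealed 1 new [(1,0)] -> total=7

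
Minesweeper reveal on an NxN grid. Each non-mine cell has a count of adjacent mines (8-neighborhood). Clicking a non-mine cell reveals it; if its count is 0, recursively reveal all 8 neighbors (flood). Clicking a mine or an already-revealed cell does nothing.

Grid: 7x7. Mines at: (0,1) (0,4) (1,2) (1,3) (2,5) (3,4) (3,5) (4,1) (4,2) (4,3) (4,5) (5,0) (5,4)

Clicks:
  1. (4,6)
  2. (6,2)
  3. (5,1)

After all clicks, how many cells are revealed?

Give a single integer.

Click 1 (4,6) count=2: revealed 1 new [(4,6)] -> total=1
Click 2 (6,2) count=0: revealed 6 new [(5,1) (5,2) (5,3) (6,1) (6,2) (6,3)] -> total=7
Click 3 (5,1) count=3: revealed 0 new [(none)] -> total=7

Answer: 7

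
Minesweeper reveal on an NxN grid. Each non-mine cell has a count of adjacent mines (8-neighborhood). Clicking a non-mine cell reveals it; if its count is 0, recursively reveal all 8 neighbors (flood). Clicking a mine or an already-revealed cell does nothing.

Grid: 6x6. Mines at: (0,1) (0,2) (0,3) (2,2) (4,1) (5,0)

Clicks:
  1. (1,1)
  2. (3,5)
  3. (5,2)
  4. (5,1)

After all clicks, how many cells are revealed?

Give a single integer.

Answer: 22

Derivation:
Click 1 (1,1) count=3: revealed 1 new [(1,1)] -> total=1
Click 2 (3,5) count=0: revealed 20 new [(0,4) (0,5) (1,3) (1,4) (1,5) (2,3) (2,4) (2,5) (3,2) (3,3) (3,4) (3,5) (4,2) (4,3) (4,4) (4,5) (5,2) (5,3) (5,4) (5,5)] -> total=21
Click 3 (5,2) count=1: revealed 0 new [(none)] -> total=21
Click 4 (5,1) count=2: revealed 1 new [(5,1)] -> total=22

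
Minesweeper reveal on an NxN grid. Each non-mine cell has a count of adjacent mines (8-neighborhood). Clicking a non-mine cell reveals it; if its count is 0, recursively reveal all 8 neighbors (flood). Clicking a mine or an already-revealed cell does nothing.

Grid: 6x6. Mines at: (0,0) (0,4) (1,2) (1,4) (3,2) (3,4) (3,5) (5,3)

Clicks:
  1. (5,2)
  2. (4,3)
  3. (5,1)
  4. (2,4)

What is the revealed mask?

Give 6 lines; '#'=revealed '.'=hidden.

Click 1 (5,2) count=1: revealed 1 new [(5,2)] -> total=1
Click 2 (4,3) count=3: revealed 1 new [(4,3)] -> total=2
Click 3 (5,1) count=0: revealed 11 new [(1,0) (1,1) (2,0) (2,1) (3,0) (3,1) (4,0) (4,1) (4,2) (5,0) (5,1)] -> total=13
Click 4 (2,4) count=3: revealed 1 new [(2,4)] -> total=14

Answer: ......
##....
##..#.
##....
####..
###...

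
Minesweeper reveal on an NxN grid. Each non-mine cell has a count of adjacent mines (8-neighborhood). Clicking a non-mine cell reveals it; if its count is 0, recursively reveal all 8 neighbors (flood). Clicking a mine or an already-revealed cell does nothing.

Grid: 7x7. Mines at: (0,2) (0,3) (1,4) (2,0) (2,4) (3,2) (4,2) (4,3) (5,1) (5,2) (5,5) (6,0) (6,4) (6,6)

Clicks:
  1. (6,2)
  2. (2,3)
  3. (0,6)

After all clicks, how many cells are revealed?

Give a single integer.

Click 1 (6,2) count=2: revealed 1 new [(6,2)] -> total=1
Click 2 (2,3) count=3: revealed 1 new [(2,3)] -> total=2
Click 3 (0,6) count=0: revealed 10 new [(0,5) (0,6) (1,5) (1,6) (2,5) (2,6) (3,5) (3,6) (4,5) (4,6)] -> total=12

Answer: 12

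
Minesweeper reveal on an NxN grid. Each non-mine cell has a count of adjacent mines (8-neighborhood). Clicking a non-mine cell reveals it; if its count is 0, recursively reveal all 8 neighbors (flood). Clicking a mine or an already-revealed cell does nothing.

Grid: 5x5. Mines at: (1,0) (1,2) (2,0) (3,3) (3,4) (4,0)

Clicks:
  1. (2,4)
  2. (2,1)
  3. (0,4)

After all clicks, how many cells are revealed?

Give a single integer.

Answer: 7

Derivation:
Click 1 (2,4) count=2: revealed 1 new [(2,4)] -> total=1
Click 2 (2,1) count=3: revealed 1 new [(2,1)] -> total=2
Click 3 (0,4) count=0: revealed 5 new [(0,3) (0,4) (1,3) (1,4) (2,3)] -> total=7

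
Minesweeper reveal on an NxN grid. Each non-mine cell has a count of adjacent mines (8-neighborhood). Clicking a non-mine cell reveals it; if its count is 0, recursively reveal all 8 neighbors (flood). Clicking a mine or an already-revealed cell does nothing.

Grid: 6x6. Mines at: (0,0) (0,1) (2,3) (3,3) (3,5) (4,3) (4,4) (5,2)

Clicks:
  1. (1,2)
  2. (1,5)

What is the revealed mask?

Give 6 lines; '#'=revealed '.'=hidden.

Answer: ..####
..####
....##
......
......
......

Derivation:
Click 1 (1,2) count=2: revealed 1 new [(1,2)] -> total=1
Click 2 (1,5) count=0: revealed 9 new [(0,2) (0,3) (0,4) (0,5) (1,3) (1,4) (1,5) (2,4) (2,5)] -> total=10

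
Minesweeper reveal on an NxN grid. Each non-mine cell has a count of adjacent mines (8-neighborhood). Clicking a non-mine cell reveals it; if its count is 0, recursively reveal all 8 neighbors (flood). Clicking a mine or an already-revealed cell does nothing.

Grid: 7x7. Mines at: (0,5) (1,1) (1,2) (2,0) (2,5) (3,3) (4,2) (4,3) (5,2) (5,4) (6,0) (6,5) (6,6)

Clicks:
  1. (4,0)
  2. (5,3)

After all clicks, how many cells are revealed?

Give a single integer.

Answer: 7

Derivation:
Click 1 (4,0) count=0: revealed 6 new [(3,0) (3,1) (4,0) (4,1) (5,0) (5,1)] -> total=6
Click 2 (5,3) count=4: revealed 1 new [(5,3)] -> total=7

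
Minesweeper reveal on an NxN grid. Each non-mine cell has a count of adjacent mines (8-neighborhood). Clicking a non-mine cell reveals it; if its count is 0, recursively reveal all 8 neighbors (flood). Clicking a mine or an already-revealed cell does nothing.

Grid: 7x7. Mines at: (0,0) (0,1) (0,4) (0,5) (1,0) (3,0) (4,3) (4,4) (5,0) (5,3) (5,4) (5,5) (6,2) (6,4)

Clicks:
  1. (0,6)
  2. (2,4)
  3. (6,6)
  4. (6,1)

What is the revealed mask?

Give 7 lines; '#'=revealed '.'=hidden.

Answer: ......#
.######
.######
.######
.....##
.......
.#....#

Derivation:
Click 1 (0,6) count=1: revealed 1 new [(0,6)] -> total=1
Click 2 (2,4) count=0: revealed 20 new [(1,1) (1,2) (1,3) (1,4) (1,5) (1,6) (2,1) (2,2) (2,3) (2,4) (2,5) (2,6) (3,1) (3,2) (3,3) (3,4) (3,5) (3,6) (4,5) (4,6)] -> total=21
Click 3 (6,6) count=1: revealed 1 new [(6,6)] -> total=22
Click 4 (6,1) count=2: revealed 1 new [(6,1)] -> total=23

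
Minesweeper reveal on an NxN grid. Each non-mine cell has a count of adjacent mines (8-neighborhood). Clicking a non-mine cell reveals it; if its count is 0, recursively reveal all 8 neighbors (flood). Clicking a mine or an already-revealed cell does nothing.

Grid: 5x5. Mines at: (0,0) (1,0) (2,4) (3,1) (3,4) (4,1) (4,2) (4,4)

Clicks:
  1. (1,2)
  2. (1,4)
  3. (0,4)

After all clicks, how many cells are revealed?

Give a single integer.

Answer: 11

Derivation:
Click 1 (1,2) count=0: revealed 11 new [(0,1) (0,2) (0,3) (0,4) (1,1) (1,2) (1,3) (1,4) (2,1) (2,2) (2,3)] -> total=11
Click 2 (1,4) count=1: revealed 0 new [(none)] -> total=11
Click 3 (0,4) count=0: revealed 0 new [(none)] -> total=11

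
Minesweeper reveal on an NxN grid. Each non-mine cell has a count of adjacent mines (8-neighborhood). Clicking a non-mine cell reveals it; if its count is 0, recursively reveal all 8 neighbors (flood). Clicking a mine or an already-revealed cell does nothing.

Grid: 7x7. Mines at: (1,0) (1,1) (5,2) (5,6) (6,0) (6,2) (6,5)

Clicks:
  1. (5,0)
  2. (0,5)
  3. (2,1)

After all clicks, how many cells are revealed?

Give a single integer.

Click 1 (5,0) count=1: revealed 1 new [(5,0)] -> total=1
Click 2 (0,5) count=0: revealed 35 new [(0,2) (0,3) (0,4) (0,5) (0,6) (1,2) (1,3) (1,4) (1,5) (1,6) (2,0) (2,1) (2,2) (2,3) (2,4) (2,5) (2,6) (3,0) (3,1) (3,2) (3,3) (3,4) (3,5) (3,6) (4,0) (4,1) (4,2) (4,3) (4,4) (4,5) (4,6) (5,1) (5,3) (5,4) (5,5)] -> total=36
Click 3 (2,1) count=2: revealed 0 new [(none)] -> total=36

Answer: 36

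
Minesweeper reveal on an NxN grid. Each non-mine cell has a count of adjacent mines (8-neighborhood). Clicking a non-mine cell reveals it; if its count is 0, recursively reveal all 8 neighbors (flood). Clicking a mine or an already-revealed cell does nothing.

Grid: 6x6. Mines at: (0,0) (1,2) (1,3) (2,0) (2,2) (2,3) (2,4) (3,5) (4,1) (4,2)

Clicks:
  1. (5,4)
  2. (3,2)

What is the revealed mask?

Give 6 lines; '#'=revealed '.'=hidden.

Answer: ......
......
......
..#...
...###
...###

Derivation:
Click 1 (5,4) count=0: revealed 6 new [(4,3) (4,4) (4,5) (5,3) (5,4) (5,5)] -> total=6
Click 2 (3,2) count=4: revealed 1 new [(3,2)] -> total=7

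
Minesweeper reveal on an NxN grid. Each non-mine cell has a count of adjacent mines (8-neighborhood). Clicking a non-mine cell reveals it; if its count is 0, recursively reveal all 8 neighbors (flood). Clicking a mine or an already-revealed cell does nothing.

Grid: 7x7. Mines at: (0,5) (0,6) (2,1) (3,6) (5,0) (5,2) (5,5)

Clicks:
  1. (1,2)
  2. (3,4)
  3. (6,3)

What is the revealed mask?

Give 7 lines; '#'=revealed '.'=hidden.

Answer: #####..
######.
..####.
..####.
..####.
.......
...#...

Derivation:
Click 1 (1,2) count=1: revealed 1 new [(1,2)] -> total=1
Click 2 (3,4) count=0: revealed 22 new [(0,0) (0,1) (0,2) (0,3) (0,4) (1,0) (1,1) (1,3) (1,4) (1,5) (2,2) (2,3) (2,4) (2,5) (3,2) (3,3) (3,4) (3,5) (4,2) (4,3) (4,4) (4,5)] -> total=23
Click 3 (6,3) count=1: revealed 1 new [(6,3)] -> total=24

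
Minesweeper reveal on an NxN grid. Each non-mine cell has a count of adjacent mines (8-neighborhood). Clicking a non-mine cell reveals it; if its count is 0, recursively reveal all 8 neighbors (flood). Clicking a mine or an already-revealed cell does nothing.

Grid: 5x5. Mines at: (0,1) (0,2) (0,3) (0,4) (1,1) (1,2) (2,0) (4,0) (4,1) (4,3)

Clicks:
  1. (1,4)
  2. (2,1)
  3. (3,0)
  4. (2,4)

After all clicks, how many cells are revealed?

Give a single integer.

Answer: 8

Derivation:
Click 1 (1,4) count=2: revealed 1 new [(1,4)] -> total=1
Click 2 (2,1) count=3: revealed 1 new [(2,1)] -> total=2
Click 3 (3,0) count=3: revealed 1 new [(3,0)] -> total=3
Click 4 (2,4) count=0: revealed 5 new [(1,3) (2,3) (2,4) (3,3) (3,4)] -> total=8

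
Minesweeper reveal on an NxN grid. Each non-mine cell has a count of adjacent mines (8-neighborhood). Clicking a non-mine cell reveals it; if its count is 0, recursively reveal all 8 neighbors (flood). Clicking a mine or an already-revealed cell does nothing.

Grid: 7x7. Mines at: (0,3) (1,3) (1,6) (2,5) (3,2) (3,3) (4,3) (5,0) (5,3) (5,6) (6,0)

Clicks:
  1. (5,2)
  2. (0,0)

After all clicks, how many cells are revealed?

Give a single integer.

Click 1 (5,2) count=2: revealed 1 new [(5,2)] -> total=1
Click 2 (0,0) count=0: revealed 13 new [(0,0) (0,1) (0,2) (1,0) (1,1) (1,2) (2,0) (2,1) (2,2) (3,0) (3,1) (4,0) (4,1)] -> total=14

Answer: 14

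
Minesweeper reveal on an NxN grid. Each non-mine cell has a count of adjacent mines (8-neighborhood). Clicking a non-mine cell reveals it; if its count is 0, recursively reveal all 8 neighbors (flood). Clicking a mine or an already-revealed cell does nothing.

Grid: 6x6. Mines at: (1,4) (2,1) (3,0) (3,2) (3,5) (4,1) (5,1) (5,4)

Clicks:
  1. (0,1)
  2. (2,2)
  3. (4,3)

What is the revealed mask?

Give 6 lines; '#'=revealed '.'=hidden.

Click 1 (0,1) count=0: revealed 8 new [(0,0) (0,1) (0,2) (0,3) (1,0) (1,1) (1,2) (1,3)] -> total=8
Click 2 (2,2) count=2: revealed 1 new [(2,2)] -> total=9
Click 3 (4,3) count=2: revealed 1 new [(4,3)] -> total=10

Answer: ####..
####..
..#...
......
...#..
......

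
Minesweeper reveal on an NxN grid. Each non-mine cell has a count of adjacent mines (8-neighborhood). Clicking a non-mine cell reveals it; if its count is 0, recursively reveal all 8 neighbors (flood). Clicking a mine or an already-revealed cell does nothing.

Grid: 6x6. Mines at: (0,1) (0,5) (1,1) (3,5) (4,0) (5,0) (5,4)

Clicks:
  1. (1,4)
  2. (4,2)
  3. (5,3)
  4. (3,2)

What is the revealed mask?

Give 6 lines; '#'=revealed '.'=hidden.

Answer: ..###.
..###.
.####.
.####.
.####.
.###..

Derivation:
Click 1 (1,4) count=1: revealed 1 new [(1,4)] -> total=1
Click 2 (4,2) count=0: revealed 20 new [(0,2) (0,3) (0,4) (1,2) (1,3) (2,1) (2,2) (2,3) (2,4) (3,1) (3,2) (3,3) (3,4) (4,1) (4,2) (4,3) (4,4) (5,1) (5,2) (5,3)] -> total=21
Click 3 (5,3) count=1: revealed 0 new [(none)] -> total=21
Click 4 (3,2) count=0: revealed 0 new [(none)] -> total=21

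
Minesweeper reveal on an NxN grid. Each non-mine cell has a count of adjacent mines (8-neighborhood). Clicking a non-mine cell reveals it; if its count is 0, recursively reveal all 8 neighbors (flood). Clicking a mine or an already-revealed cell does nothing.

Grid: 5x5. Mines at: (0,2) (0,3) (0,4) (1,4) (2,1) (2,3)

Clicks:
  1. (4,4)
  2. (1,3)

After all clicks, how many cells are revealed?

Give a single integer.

Click 1 (4,4) count=0: revealed 10 new [(3,0) (3,1) (3,2) (3,3) (3,4) (4,0) (4,1) (4,2) (4,3) (4,4)] -> total=10
Click 2 (1,3) count=5: revealed 1 new [(1,3)] -> total=11

Answer: 11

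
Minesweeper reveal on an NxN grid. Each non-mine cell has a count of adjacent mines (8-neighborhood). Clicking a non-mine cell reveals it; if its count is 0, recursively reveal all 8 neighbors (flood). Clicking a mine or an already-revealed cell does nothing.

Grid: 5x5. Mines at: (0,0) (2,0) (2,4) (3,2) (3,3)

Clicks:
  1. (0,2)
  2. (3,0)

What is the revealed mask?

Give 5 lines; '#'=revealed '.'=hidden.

Answer: .####
.####
.###.
#....
.....

Derivation:
Click 1 (0,2) count=0: revealed 11 new [(0,1) (0,2) (0,3) (0,4) (1,1) (1,2) (1,3) (1,4) (2,1) (2,2) (2,3)] -> total=11
Click 2 (3,0) count=1: revealed 1 new [(3,0)] -> total=12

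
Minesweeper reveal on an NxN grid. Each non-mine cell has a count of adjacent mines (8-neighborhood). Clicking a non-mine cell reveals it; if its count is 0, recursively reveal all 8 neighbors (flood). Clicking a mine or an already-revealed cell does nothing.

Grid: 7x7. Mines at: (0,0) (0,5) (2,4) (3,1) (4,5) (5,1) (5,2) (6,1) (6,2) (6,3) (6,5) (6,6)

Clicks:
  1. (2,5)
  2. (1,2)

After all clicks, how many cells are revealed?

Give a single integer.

Click 1 (2,5) count=1: revealed 1 new [(2,5)] -> total=1
Click 2 (1,2) count=0: revealed 11 new [(0,1) (0,2) (0,3) (0,4) (1,1) (1,2) (1,3) (1,4) (2,1) (2,2) (2,3)] -> total=12

Answer: 12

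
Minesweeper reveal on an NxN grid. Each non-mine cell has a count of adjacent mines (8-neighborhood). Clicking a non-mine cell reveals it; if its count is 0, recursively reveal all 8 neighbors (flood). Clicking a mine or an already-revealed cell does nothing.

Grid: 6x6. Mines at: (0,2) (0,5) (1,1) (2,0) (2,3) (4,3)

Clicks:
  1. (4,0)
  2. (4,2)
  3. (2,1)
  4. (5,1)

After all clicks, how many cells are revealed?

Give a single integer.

Click 1 (4,0) count=0: revealed 9 new [(3,0) (3,1) (3,2) (4,0) (4,1) (4,2) (5,0) (5,1) (5,2)] -> total=9
Click 2 (4,2) count=1: revealed 0 new [(none)] -> total=9
Click 3 (2,1) count=2: revealed 1 new [(2,1)] -> total=10
Click 4 (5,1) count=0: revealed 0 new [(none)] -> total=10

Answer: 10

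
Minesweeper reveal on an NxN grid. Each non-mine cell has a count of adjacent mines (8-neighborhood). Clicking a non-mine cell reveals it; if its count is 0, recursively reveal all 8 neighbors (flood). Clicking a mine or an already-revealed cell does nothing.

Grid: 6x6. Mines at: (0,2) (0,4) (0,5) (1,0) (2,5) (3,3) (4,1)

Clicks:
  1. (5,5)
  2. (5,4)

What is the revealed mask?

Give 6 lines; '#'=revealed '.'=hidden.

Answer: ......
......
......
....##
..####
..####

Derivation:
Click 1 (5,5) count=0: revealed 10 new [(3,4) (3,5) (4,2) (4,3) (4,4) (4,5) (5,2) (5,3) (5,4) (5,5)] -> total=10
Click 2 (5,4) count=0: revealed 0 new [(none)] -> total=10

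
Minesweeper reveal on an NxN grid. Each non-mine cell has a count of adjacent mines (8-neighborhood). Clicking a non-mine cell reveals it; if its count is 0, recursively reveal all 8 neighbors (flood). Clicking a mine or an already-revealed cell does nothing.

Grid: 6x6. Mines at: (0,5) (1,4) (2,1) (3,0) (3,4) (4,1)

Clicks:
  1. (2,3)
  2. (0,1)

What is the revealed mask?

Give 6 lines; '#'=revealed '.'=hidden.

Click 1 (2,3) count=2: revealed 1 new [(2,3)] -> total=1
Click 2 (0,1) count=0: revealed 8 new [(0,0) (0,1) (0,2) (0,3) (1,0) (1,1) (1,2) (1,3)] -> total=9

Answer: ####..
####..
...#..
......
......
......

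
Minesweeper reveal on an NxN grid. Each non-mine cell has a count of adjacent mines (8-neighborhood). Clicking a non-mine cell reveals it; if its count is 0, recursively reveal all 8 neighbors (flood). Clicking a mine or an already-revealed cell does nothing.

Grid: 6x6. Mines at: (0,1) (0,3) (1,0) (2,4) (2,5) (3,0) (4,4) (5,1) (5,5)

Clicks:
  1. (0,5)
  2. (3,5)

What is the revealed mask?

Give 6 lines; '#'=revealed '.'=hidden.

Click 1 (0,5) count=0: revealed 4 new [(0,4) (0,5) (1,4) (1,5)] -> total=4
Click 2 (3,5) count=3: revealed 1 new [(3,5)] -> total=5

Answer: ....##
....##
......
.....#
......
......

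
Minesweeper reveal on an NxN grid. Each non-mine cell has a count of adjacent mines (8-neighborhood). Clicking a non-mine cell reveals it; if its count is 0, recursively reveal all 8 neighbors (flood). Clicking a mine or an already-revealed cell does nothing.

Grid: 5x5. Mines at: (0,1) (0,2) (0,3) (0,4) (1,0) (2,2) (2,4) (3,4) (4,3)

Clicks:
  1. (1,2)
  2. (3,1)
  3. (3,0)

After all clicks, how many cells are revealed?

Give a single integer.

Click 1 (1,2) count=4: revealed 1 new [(1,2)] -> total=1
Click 2 (3,1) count=1: revealed 1 new [(3,1)] -> total=2
Click 3 (3,0) count=0: revealed 7 new [(2,0) (2,1) (3,0) (3,2) (4,0) (4,1) (4,2)] -> total=9

Answer: 9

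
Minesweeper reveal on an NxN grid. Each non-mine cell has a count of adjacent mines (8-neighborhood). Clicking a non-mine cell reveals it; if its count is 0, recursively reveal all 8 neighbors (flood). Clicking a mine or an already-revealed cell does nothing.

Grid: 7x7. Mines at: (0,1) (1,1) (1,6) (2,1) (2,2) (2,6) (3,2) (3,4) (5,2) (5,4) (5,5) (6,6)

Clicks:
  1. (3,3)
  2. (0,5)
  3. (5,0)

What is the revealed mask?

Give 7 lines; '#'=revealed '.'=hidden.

Click 1 (3,3) count=3: revealed 1 new [(3,3)] -> total=1
Click 2 (0,5) count=1: revealed 1 new [(0,5)] -> total=2
Click 3 (5,0) count=0: revealed 8 new [(3,0) (3,1) (4,0) (4,1) (5,0) (5,1) (6,0) (6,1)] -> total=10

Answer: .....#.
.......
.......
##.#...
##.....
##.....
##.....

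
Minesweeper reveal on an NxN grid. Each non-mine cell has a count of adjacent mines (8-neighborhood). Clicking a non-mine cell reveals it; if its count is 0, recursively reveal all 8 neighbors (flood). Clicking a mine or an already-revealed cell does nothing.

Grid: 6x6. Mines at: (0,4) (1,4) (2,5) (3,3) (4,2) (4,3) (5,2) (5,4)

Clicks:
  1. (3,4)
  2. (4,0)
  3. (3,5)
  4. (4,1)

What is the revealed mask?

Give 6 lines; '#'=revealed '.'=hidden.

Answer: ####..
####..
####..
###.##
##....
##....

Derivation:
Click 1 (3,4) count=3: revealed 1 new [(3,4)] -> total=1
Click 2 (4,0) count=0: revealed 19 new [(0,0) (0,1) (0,2) (0,3) (1,0) (1,1) (1,2) (1,3) (2,0) (2,1) (2,2) (2,3) (3,0) (3,1) (3,2) (4,0) (4,1) (5,0) (5,1)] -> total=20
Click 3 (3,5) count=1: revealed 1 new [(3,5)] -> total=21
Click 4 (4,1) count=2: revealed 0 new [(none)] -> total=21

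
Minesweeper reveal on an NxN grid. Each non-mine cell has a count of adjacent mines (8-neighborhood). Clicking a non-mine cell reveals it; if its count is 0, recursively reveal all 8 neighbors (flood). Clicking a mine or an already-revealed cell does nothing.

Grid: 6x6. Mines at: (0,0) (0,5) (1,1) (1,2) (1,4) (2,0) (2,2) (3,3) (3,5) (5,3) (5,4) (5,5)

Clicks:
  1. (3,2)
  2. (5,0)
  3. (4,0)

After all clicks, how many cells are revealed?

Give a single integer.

Click 1 (3,2) count=2: revealed 1 new [(3,2)] -> total=1
Click 2 (5,0) count=0: revealed 8 new [(3,0) (3,1) (4,0) (4,1) (4,2) (5,0) (5,1) (5,2)] -> total=9
Click 3 (4,0) count=0: revealed 0 new [(none)] -> total=9

Answer: 9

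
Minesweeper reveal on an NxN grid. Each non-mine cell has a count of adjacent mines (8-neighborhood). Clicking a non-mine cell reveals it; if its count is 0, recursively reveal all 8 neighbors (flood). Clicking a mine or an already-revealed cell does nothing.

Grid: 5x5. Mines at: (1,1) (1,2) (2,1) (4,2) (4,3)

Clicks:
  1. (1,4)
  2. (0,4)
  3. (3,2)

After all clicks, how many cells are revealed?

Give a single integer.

Click 1 (1,4) count=0: revealed 8 new [(0,3) (0,4) (1,3) (1,4) (2,3) (2,4) (3,3) (3,4)] -> total=8
Click 2 (0,4) count=0: revealed 0 new [(none)] -> total=8
Click 3 (3,2) count=3: revealed 1 new [(3,2)] -> total=9

Answer: 9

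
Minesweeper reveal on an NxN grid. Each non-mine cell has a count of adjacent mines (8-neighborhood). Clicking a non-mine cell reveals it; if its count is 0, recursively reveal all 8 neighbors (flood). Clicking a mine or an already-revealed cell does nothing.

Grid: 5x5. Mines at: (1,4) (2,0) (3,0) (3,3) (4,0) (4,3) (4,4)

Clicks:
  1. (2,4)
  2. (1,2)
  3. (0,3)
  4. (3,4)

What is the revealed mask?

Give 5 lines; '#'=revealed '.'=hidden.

Answer: ####.
####.
.####
....#
.....

Derivation:
Click 1 (2,4) count=2: revealed 1 new [(2,4)] -> total=1
Click 2 (1,2) count=0: revealed 11 new [(0,0) (0,1) (0,2) (0,3) (1,0) (1,1) (1,2) (1,3) (2,1) (2,2) (2,3)] -> total=12
Click 3 (0,3) count=1: revealed 0 new [(none)] -> total=12
Click 4 (3,4) count=3: revealed 1 new [(3,4)] -> total=13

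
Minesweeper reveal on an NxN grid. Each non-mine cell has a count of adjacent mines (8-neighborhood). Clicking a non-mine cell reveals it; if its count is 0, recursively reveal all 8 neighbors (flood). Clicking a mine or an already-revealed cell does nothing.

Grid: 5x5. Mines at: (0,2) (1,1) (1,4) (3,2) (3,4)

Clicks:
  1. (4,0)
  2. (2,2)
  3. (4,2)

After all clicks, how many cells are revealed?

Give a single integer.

Click 1 (4,0) count=0: revealed 6 new [(2,0) (2,1) (3,0) (3,1) (4,0) (4,1)] -> total=6
Click 2 (2,2) count=2: revealed 1 new [(2,2)] -> total=7
Click 3 (4,2) count=1: revealed 1 new [(4,2)] -> total=8

Answer: 8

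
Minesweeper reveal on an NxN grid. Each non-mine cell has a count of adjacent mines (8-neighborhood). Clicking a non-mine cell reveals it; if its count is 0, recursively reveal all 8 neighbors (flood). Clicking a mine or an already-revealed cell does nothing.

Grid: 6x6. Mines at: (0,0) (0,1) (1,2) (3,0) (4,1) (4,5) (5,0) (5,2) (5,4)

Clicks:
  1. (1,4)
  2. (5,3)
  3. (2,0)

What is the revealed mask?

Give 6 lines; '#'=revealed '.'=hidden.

Answer: ...###
...###
#.####
..####
..###.
...#..

Derivation:
Click 1 (1,4) count=0: revealed 17 new [(0,3) (0,4) (0,5) (1,3) (1,4) (1,5) (2,2) (2,3) (2,4) (2,5) (3,2) (3,3) (3,4) (3,5) (4,2) (4,3) (4,4)] -> total=17
Click 2 (5,3) count=2: revealed 1 new [(5,3)] -> total=18
Click 3 (2,0) count=1: revealed 1 new [(2,0)] -> total=19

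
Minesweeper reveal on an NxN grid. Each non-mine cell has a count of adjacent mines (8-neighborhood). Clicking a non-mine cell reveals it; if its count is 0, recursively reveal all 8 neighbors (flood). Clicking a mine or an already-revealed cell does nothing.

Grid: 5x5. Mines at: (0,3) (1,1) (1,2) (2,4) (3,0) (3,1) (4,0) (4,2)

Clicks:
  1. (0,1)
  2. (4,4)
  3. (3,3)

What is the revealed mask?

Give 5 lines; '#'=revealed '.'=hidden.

Answer: .#...
.....
.....
...##
...##

Derivation:
Click 1 (0,1) count=2: revealed 1 new [(0,1)] -> total=1
Click 2 (4,4) count=0: revealed 4 new [(3,3) (3,4) (4,3) (4,4)] -> total=5
Click 3 (3,3) count=2: revealed 0 new [(none)] -> total=5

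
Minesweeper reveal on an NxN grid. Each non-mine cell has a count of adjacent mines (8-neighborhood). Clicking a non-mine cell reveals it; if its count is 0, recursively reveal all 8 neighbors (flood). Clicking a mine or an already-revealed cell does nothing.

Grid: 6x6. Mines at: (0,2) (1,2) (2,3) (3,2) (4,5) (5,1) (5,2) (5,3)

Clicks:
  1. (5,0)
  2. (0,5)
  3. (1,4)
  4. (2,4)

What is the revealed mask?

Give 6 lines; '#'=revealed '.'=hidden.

Answer: ...###
...###
....##
....##
......
#.....

Derivation:
Click 1 (5,0) count=1: revealed 1 new [(5,0)] -> total=1
Click 2 (0,5) count=0: revealed 10 new [(0,3) (0,4) (0,5) (1,3) (1,4) (1,5) (2,4) (2,5) (3,4) (3,5)] -> total=11
Click 3 (1,4) count=1: revealed 0 new [(none)] -> total=11
Click 4 (2,4) count=1: revealed 0 new [(none)] -> total=11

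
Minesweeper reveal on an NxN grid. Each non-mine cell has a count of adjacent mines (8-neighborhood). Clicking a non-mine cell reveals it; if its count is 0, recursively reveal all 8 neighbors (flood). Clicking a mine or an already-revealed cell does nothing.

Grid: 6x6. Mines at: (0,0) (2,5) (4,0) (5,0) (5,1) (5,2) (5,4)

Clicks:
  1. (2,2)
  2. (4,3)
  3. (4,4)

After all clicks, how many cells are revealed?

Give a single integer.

Answer: 25

Derivation:
Click 1 (2,2) count=0: revealed 25 new [(0,1) (0,2) (0,3) (0,4) (0,5) (1,0) (1,1) (1,2) (1,3) (1,4) (1,5) (2,0) (2,1) (2,2) (2,3) (2,4) (3,0) (3,1) (3,2) (3,3) (3,4) (4,1) (4,2) (4,3) (4,4)] -> total=25
Click 2 (4,3) count=2: revealed 0 new [(none)] -> total=25
Click 3 (4,4) count=1: revealed 0 new [(none)] -> total=25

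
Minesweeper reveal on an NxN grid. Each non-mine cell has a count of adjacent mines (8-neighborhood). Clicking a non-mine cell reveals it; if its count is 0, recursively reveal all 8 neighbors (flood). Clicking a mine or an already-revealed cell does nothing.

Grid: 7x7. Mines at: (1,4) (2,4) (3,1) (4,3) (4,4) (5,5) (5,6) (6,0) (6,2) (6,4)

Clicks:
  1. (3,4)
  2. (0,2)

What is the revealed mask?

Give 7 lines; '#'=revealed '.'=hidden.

Click 1 (3,4) count=3: revealed 1 new [(3,4)] -> total=1
Click 2 (0,2) count=0: revealed 12 new [(0,0) (0,1) (0,2) (0,3) (1,0) (1,1) (1,2) (1,3) (2,0) (2,1) (2,2) (2,3)] -> total=13

Answer: ####...
####...
####...
....#..
.......
.......
.......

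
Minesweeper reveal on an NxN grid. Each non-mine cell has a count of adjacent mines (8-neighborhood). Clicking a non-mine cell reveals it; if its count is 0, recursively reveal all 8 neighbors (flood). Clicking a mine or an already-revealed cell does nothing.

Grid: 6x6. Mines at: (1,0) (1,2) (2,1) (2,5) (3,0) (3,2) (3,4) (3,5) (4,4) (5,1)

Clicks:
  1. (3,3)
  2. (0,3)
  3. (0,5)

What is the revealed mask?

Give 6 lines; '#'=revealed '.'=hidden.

Answer: ...###
...###
......
...#..
......
......

Derivation:
Click 1 (3,3) count=3: revealed 1 new [(3,3)] -> total=1
Click 2 (0,3) count=1: revealed 1 new [(0,3)] -> total=2
Click 3 (0,5) count=0: revealed 5 new [(0,4) (0,5) (1,3) (1,4) (1,5)] -> total=7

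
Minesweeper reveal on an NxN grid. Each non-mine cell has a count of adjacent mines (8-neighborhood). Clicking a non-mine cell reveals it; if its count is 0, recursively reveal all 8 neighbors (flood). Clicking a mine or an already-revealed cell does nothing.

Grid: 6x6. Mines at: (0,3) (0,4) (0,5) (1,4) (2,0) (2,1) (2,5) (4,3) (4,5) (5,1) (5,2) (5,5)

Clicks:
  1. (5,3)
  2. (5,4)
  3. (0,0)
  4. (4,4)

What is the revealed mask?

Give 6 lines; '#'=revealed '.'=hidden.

Answer: ###...
###...
......
......
....#.
...##.

Derivation:
Click 1 (5,3) count=2: revealed 1 new [(5,3)] -> total=1
Click 2 (5,4) count=3: revealed 1 new [(5,4)] -> total=2
Click 3 (0,0) count=0: revealed 6 new [(0,0) (0,1) (0,2) (1,0) (1,1) (1,2)] -> total=8
Click 4 (4,4) count=3: revealed 1 new [(4,4)] -> total=9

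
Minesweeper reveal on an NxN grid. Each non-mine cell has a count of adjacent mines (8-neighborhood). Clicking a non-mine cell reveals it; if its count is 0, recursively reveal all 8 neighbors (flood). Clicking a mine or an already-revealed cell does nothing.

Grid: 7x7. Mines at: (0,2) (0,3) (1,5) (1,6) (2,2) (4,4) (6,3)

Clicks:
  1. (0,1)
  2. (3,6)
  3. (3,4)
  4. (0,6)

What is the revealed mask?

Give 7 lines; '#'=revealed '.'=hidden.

Click 1 (0,1) count=1: revealed 1 new [(0,1)] -> total=1
Click 2 (3,6) count=0: revealed 12 new [(2,5) (2,6) (3,5) (3,6) (4,5) (4,6) (5,4) (5,5) (5,6) (6,4) (6,5) (6,6)] -> total=13
Click 3 (3,4) count=1: revealed 1 new [(3,4)] -> total=14
Click 4 (0,6) count=2: revealed 1 new [(0,6)] -> total=15

Answer: .#....#
.......
.....##
....###
.....##
....###
....###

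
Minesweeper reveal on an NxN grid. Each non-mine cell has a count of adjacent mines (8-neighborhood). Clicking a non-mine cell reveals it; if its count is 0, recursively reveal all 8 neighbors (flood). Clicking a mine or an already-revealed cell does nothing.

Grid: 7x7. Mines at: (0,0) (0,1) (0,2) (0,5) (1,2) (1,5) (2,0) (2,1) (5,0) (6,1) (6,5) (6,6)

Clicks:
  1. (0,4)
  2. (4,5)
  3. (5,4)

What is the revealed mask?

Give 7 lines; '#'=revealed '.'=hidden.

Answer: ....#..
.......
..#####
.######
.######
.######
..###..

Derivation:
Click 1 (0,4) count=2: revealed 1 new [(0,4)] -> total=1
Click 2 (4,5) count=0: revealed 26 new [(2,2) (2,3) (2,4) (2,5) (2,6) (3,1) (3,2) (3,3) (3,4) (3,5) (3,6) (4,1) (4,2) (4,3) (4,4) (4,5) (4,6) (5,1) (5,2) (5,3) (5,4) (5,5) (5,6) (6,2) (6,3) (6,4)] -> total=27
Click 3 (5,4) count=1: revealed 0 new [(none)] -> total=27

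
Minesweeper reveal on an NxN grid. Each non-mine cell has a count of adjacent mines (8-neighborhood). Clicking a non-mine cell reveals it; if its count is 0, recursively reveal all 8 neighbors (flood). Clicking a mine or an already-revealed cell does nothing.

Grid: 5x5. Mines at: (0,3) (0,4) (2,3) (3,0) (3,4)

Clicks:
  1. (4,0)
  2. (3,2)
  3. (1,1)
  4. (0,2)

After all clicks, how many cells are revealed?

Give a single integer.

Click 1 (4,0) count=1: revealed 1 new [(4,0)] -> total=1
Click 2 (3,2) count=1: revealed 1 new [(3,2)] -> total=2
Click 3 (1,1) count=0: revealed 9 new [(0,0) (0,1) (0,2) (1,0) (1,1) (1,2) (2,0) (2,1) (2,2)] -> total=11
Click 4 (0,2) count=1: revealed 0 new [(none)] -> total=11

Answer: 11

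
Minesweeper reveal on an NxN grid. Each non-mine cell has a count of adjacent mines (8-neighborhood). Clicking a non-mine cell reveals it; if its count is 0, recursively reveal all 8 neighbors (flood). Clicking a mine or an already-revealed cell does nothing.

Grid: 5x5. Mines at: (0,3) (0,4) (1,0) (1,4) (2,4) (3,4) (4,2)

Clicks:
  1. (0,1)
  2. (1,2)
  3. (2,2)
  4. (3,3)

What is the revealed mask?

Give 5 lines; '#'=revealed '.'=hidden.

Answer: .#...
.###.
.###.
.###.
.....

Derivation:
Click 1 (0,1) count=1: revealed 1 new [(0,1)] -> total=1
Click 2 (1,2) count=1: revealed 1 new [(1,2)] -> total=2
Click 3 (2,2) count=0: revealed 8 new [(1,1) (1,3) (2,1) (2,2) (2,3) (3,1) (3,2) (3,3)] -> total=10
Click 4 (3,3) count=3: revealed 0 new [(none)] -> total=10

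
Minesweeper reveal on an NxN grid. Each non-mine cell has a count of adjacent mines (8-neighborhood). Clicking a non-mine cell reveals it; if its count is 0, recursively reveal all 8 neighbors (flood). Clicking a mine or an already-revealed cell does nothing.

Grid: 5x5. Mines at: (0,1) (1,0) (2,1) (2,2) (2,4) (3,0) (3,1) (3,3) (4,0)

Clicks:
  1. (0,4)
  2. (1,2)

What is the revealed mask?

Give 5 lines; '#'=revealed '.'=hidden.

Answer: ..###
..###
.....
.....
.....

Derivation:
Click 1 (0,4) count=0: revealed 6 new [(0,2) (0,3) (0,4) (1,2) (1,3) (1,4)] -> total=6
Click 2 (1,2) count=3: revealed 0 new [(none)] -> total=6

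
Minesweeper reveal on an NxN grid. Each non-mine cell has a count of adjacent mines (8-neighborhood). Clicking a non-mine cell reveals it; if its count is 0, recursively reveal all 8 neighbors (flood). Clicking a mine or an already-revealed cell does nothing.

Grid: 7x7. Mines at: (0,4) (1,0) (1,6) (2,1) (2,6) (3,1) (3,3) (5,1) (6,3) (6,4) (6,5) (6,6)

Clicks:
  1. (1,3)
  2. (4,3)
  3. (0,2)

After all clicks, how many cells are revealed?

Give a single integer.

Answer: 7

Derivation:
Click 1 (1,3) count=1: revealed 1 new [(1,3)] -> total=1
Click 2 (4,3) count=1: revealed 1 new [(4,3)] -> total=2
Click 3 (0,2) count=0: revealed 5 new [(0,1) (0,2) (0,3) (1,1) (1,2)] -> total=7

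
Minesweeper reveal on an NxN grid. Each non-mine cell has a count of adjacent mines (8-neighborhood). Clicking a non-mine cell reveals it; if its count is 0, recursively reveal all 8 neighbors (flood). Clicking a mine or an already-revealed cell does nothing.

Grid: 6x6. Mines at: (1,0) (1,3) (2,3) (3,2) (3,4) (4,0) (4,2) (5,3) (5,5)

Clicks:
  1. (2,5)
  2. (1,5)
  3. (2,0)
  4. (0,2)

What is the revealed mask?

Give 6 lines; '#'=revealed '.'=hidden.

Click 1 (2,5) count=1: revealed 1 new [(2,5)] -> total=1
Click 2 (1,5) count=0: revealed 5 new [(0,4) (0,5) (1,4) (1,5) (2,4)] -> total=6
Click 3 (2,0) count=1: revealed 1 new [(2,0)] -> total=7
Click 4 (0,2) count=1: revealed 1 new [(0,2)] -> total=8

Answer: ..#.##
....##
#...##
......
......
......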